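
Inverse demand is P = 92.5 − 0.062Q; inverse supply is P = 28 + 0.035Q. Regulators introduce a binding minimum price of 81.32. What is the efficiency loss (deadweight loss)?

11390.82

Competitive equilibrium: 92.5 − 0.062Q = 28 + 0.035Q → Q* = 664.9485, P* = 51.2732.
At the floor P = 81.32, quantity demanded = (92.5 − 81.32)/0.062 = 180.3226.
Sellers' marginal cost at Q' = 180.3226: 28 + 0.035·180.3226 = 34.3113.
ΔQ = 664.9485 − 180.3226 = 484.6259; wedge = 81.32 − 34.3113 = 47.0087.
Deadweight loss = ½ × 484.6259 × 47.0087 = 11390.82.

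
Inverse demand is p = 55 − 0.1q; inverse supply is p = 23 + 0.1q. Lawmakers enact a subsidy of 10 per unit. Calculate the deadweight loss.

250

Competitive equilibrium: 55 − 0.1q = 23 + 0.1q → q* = 160, p* = 39.
The subsidy lowers effective supply by 10: p = 13 + 0.1q.
New quantity: 55 − 0.1q = 13 + 0.1q → q' = 210.
Overproduction Δq = 210 − 160 = 50; wedge = subsidy = 10.
DWL = ½ × 50 × 10 = 250.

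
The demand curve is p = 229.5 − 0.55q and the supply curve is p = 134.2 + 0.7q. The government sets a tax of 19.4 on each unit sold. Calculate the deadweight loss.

150.544

Competitive equilibrium: 229.5 − 0.55q = 134.2 + 0.7q → q* = 76.24, p* = 187.568.
With the tax, the buyer price exceeds the seller price by 19.4: (229.5 − 0.55q) − (134.2 + 0.7q) = 19.4 → q' = 60.72.
Δq = 76.24 − 60.72 = 15.52; the wedge equals the tax, 19.4.
The triangle = ½ × 15.52 × 19.4 = 150.544.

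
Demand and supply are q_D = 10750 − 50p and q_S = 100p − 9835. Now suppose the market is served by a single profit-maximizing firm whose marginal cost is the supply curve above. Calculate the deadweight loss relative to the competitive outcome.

36285.93

In inverse form: demand p = 215 − 0.02q, supply p = 98.35 + 0.01q.
Competitive equilibrium: 215 − 0.02q = 98.35 + 0.01q → q* = 3888.3333, p* = 137.2333.
Marginal revenue: MR = 215 − 0.04q. Set MR = MC: 215 − 0.04q = 98.35 + 0.01q → q_m = 2333.
Price p_m = 215 − 0.02·2333 = 168.34; MC(q_m) = 98.35 + 0.01·2333 = 121.68.
Competitive q* = 3888.3333, so Δq = 1555.3333; wedge = 168.34 − 121.68 = 46.66.
DWL = ½ × 1555.3333 × 46.66 = 36285.93.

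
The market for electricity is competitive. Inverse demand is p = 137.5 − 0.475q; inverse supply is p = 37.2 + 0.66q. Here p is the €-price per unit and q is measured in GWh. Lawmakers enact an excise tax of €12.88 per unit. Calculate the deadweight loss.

Competitive equilibrium: 137.5 − 0.475q = 37.2 + 0.66q → q* = 88.37, p* = 95.5242.
With the tax, the buyer price exceeds the seller price by 12.88: (137.5 − 0.475q) − (37.2 + 0.66q) = 12.88 → q' = 77.022.
Δq = 88.37 − 77.022 = 11.348; the wedge equals the tax, 12.88.
The triangle = ½ × 11.348 × 12.88 = €73.08.

€73.08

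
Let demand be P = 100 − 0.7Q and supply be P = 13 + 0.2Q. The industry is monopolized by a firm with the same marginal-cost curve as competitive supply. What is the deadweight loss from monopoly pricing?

804.86

Competitive equilibrium: 100 − 0.7Q = 13 + 0.2Q → Q* = 96.6667, P* = 32.3333.
Marginal revenue: MR = 100 − 1.4Q. Set MR = MC: 100 − 1.4Q = 13 + 0.2Q → Q_m = 54.375.
Price P_m = 100 − 0.7·54.375 = 61.9375; MC(Q_m) = 13 + 0.2·54.375 = 23.875.
Competitive Q* = 96.6667, so ΔQ = 42.2917; wedge = 61.9375 − 23.875 = 38.0625.
Welfare loss = ½ × 42.2917 × 38.0625 = 804.86.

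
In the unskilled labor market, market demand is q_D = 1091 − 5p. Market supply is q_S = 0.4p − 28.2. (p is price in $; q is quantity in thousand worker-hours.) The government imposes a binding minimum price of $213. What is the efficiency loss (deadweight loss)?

$1112.27 thousand

In inverse form: demand p = 218.2 − 0.2q, supply p = 70.5 + 2.5q.
Competitive equilibrium: 218.2 − 0.2q = 70.5 + 2.5q → q* = 54.7037, p* = 207.2593.
At the floor p = 213, quantity demanded = (218.2 − 213)/0.2 = 26.
Sellers' marginal cost at q' = 26: 70.5 + 2.5·26 = 135.5.
Δq = 54.7037 − 26 = 28.7037; wedge = 213 − 135.5 = 77.5.
Deadweight loss = ½ × 28.7037 × 77.5 = $1112.27 thousand.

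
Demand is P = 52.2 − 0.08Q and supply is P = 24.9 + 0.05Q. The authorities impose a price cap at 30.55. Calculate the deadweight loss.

611.585

Competitive equilibrium: 52.2 − 0.08Q = 24.9 + 0.05Q → Q* = 210, P* = 35.4.
At the ceiling P = 30.55, quantity supplied = (30.55 − 24.9)/0.05 = 113.
Willingness to pay at Q' = 113: 52.2 − 0.08·113 = 43.16.
ΔQ = 210 − 113 = 97; wedge = 43.16 − 30.55 = 12.61.
DWL = ½ × 97 × 12.61 = 611.585.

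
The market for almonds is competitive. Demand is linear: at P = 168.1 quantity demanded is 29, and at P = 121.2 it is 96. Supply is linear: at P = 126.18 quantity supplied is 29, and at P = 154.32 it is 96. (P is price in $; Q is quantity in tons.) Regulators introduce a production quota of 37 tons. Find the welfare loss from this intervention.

$484.98

Demand slope = (121.2 − 168.1)/(96 − 29) = −0.7, so P = 188.4 − 0.7Q.
Supply slope = (154.32 − 126.18)/(96 − 29) = 0.42, so P = 114 + 0.42Q.
Competitive equilibrium: 188.4 − 0.7Q = 114 + 0.42Q → Q* = 66.4286, P* = 141.9.
At Q = 37: demand price = 188.4 − 0.7·37 = 162.5; supply price = 114 + 0.42·37 = 129.54.
ΔQ = 66.4286 − 37 = 29.4286; wedge = 162.5 − 129.54 = 32.96.
Welfare loss = ½ × 29.4286 × 32.96 = $484.98.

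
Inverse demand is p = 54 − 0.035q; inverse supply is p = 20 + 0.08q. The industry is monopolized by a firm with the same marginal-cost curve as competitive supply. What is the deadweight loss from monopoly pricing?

273.64

Competitive equilibrium: 54 − 0.035q = 20 + 0.08q → q* = 295.6522, p* = 43.6522.
Marginal revenue: MR = 54 − 0.07q. Set MR = MC: 54 − 0.07q = 20 + 0.08q → q_m = 226.6667.
Price p_m = 54 − 0.035·226.6667 = 46.0667; MC(q_m) = 20 + 0.08·226.6667 = 38.1333.
Competitive q* = 295.6522, so Δq = 68.9855; wedge = 46.0667 − 38.1333 = 7.9334.
The triangle = ½ × 68.9855 × 7.9334 = 273.64.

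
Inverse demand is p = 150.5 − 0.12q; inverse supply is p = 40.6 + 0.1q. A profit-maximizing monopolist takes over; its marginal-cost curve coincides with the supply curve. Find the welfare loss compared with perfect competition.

Competitive equilibrium: 150.5 − 0.12q = 40.6 + 0.1q → q* = 499.54545, p* = 90.55455.
Marginal revenue: MR = 150.5 − 0.24q. Set MR = MC: 150.5 − 0.24q = 40.6 + 0.1q → q_m = 323.23529.
Price p_m = 150.5 − 0.12·323.23529 = 111.71177; MC(q_m) = 40.6 + 0.1·323.23529 = 72.92353.
Competitive q* = 499.54545, so Δq = 176.31016; wedge = 111.71177 − 72.92353 = 38.78824.
Welfare loss = ½ × 176.31016 × 38.78824 = 3419.38.

3419.38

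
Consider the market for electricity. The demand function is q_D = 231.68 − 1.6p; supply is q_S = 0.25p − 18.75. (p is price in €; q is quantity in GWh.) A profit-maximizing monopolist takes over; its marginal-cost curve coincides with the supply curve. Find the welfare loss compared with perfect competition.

In inverse form: demand p = 144.8 − 0.625q, supply p = 75 + 4q.
Competitive equilibrium: 144.8 − 0.625q = 75 + 4q → q* = 15.09189, p* = 135.36757.
Marginal revenue: MR = 144.8 − 1.25q. Set MR = MC: 144.8 − 1.25q = 75 + 4q → q_m = 13.29524.
Price p_m = 144.8 − 0.625·13.29524 = 136.49048; MC(q_m) = 75 + 4·13.29524 = 128.18096.
Competitive q* = 15.09189, so Δq = 1.79665; wedge = 136.49048 − 128.18096 = 8.30952.
Welfare loss = ½ × 1.79665 × 8.30952 = €7.46.

€7.46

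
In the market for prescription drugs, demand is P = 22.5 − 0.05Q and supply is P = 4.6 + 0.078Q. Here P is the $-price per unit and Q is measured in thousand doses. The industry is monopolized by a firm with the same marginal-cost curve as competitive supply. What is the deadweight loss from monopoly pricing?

$98.76 thousand

Competitive equilibrium: 22.5 − 0.05Q = 4.6 + 0.078Q → Q* = 139.8438, P* = 15.5078.
Marginal revenue: MR = 22.5 − 0.1Q. Set MR = MC: 22.5 − 0.1Q = 4.6 + 0.078Q → Q_m = 100.5618.
Price P_m = 22.5 − 0.05·100.5618 = 17.4719; MC(Q_m) = 4.6 + 0.078·100.5618 = 12.4438.
Competitive Q* = 139.8438, so ΔQ = 39.282; wedge = 17.4719 − 12.4438 = 5.0281.
Welfare loss = ½ × 39.282 × 5.0281 = $98.76 thousand.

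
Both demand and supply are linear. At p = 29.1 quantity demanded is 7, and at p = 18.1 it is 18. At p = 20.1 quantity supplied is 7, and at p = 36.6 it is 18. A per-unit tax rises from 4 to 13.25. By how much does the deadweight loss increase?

31.91

Demand slope = (18.1 − 29.1)/(18 − 7) = −1, so p = 36.1 − q.
Supply slope = (36.6 − 20.1)/(18 − 7) = 1.5, so p = 9.6 + 1.5q.
Competitive equilibrium: 36.1 − q = 9.6 + 1.5q → q* = 10.6, p* = 25.5.
For a per-unit tax t: Δq = t/2.5, so DWL = ½·t·(t/2.5) = t²/5.
At t = 4: DWL = 3.2. At t = 13.25: DWL = 35.113.
Increase = 35.113 − 3.2 = 31.91.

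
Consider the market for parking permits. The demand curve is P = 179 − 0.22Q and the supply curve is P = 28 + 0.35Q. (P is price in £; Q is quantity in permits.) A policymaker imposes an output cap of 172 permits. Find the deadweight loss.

Competitive equilibrium: 179 − 0.22Q = 28 + 0.35Q → Q* = 264.9123, P* = 120.7193.
At Q = 172: demand price = 179 − 0.22·172 = 141.16; supply price = 28 + 0.35·172 = 88.2.
ΔQ = 264.9123 − 172 = 92.9123; wedge = 141.16 − 88.2 = 52.96.
The triangle = ½ × 92.9123 × 52.96 = £2460.32.

£2460.32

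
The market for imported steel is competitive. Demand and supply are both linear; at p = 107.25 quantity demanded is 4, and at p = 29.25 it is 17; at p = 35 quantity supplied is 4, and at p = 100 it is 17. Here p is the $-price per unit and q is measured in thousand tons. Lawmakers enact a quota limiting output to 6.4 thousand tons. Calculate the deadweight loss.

Demand slope = (29.25 − 107.25)/(17 − 4) = −6, so p = 131.25 − 6q.
Supply slope = (100 − 35)/(17 − 4) = 5, so p = 15 + 5q.
Competitive equilibrium: 131.25 − 6q = 15 + 5q → q* = 10.5682, p* = 67.8409.
At q = 6.4: demand price = 131.25 − 6·6.4 = 92.85; supply price = 15 + 5·6.4 = 47.
Δq = 10.5682 − 6.4 = 4.1682; wedge = 92.85 − 47 = 45.85.
DWL = ½ × 4.1682 × 45.85 = $95.56 thousand.

$95.56 thousand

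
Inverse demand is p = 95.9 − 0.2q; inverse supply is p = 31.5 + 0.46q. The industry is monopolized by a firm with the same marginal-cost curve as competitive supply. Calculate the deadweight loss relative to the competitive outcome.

Competitive equilibrium: 95.9 − 0.2q = 31.5 + 0.46q → q* = 97.5758, p* = 76.3848.
Marginal revenue: MR = 95.9 − 0.4q. Set MR = MC: 95.9 − 0.4q = 31.5 + 0.46q → q_m = 74.8837.
Price p_m = 95.9 − 0.2·74.8837 = 80.9233; MC(q_m) = 31.5 + 0.46·74.8837 = 65.9465.
Competitive q* = 97.5758, so Δq = 22.6921; wedge = 80.9233 − 65.9465 = 14.9768.
Deadweight loss = ½ × 22.6921 × 14.9768 = 169.93.

169.93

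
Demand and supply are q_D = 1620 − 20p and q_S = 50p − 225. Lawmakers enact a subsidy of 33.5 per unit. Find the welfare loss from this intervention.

In inverse form: demand p = 81 − 0.05q, supply p = 4.5 + 0.02q.
Competitive equilibrium: 81 − 0.05q = 4.5 + 0.02q → q* = 1092.8571, p* = 26.3571.
The subsidy lowers effective supply by 33.5: p = 0.02q − 29.
New quantity: 81 − 0.05q = 0.02q − 29 → q' = 1571.4286.
Overproduction Δq = 1571.4286 − 1092.8571 = 478.5715; wedge = subsidy = 33.5.
DWL = ½ × 478.5715 × 33.5 = 8016.07.

8016.07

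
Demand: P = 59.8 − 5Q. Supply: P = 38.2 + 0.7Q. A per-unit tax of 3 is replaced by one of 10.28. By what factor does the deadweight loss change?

11.742

Competitive equilibrium: 59.8 − 5Q = 38.2 + 0.7Q → Q* = 3.7895, P* = 40.8526.
For a per-unit tax t: ΔQ = t/5.7, so DWL = ½·t·(t/5.7) = t²/11.4.
At t = 3: DWL = 0.789. At t = 10.28: DWL = 9.270.
Ratio = (10.28/3)² = 11.742.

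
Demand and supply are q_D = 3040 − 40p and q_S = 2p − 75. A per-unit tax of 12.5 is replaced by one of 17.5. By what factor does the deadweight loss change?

1.96

In inverse form: demand p = 76 − 0.025q, supply p = 37.5 + 0.5q.
Competitive equilibrium: 76 − 0.025q = 37.5 + 0.5q → q* = 73.3333, p* = 74.1667.
For a per-unit tax t: Δq = t/0.525, so DWL = ½·t·(t/0.525) = t²/1.05.
At t = 12.5: DWL = 148.810. At t = 17.5: DWL = 291.667.
Ratio = (17.5/12.5)² = 1.96.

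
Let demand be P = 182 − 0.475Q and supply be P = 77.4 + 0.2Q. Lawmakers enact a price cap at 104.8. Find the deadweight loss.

108.90

Competitive equilibrium: 182 − 0.475Q = 77.4 + 0.2Q → Q* = 154.963, P* = 108.3926.
At the ceiling P = 104.8, quantity supplied = (104.8 − 77.4)/0.2 = 137.
Willingness to pay at Q' = 137: 182 − 0.475·137 = 116.925.
ΔQ = 154.963 − 137 = 17.963; wedge = 116.925 − 104.8 = 12.125.
Deadweight loss = ½ × 17.963 × 12.125 = 108.90.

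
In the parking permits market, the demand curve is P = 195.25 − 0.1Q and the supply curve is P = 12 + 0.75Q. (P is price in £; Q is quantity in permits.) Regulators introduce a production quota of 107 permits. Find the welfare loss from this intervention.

Competitive equilibrium: 195.25 − 0.1Q = 12 + 0.75Q → Q* = 215.5882, P* = 173.6912.
At Q = 107: demand price = 195.25 − 0.1·107 = 184.55; supply price = 12 + 0.75·107 = 92.25.
ΔQ = 215.5882 − 107 = 108.5882; wedge = 184.55 − 92.25 = 92.3.
Deadweight loss = ½ × 108.5882 × 92.3 = £5011.35.

£5011.35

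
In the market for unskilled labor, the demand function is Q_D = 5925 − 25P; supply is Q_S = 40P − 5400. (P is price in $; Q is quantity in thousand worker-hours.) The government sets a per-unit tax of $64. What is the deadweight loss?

In inverse form: demand P = 237 − 0.04Q, supply P = 135 + 0.025Q.
Competitive equilibrium: 237 − 0.04Q = 135 + 0.025Q → Q* = 1569.2308, P* = 174.2308.
With the tax, the buyer price exceeds the seller price by 64: (237 − 0.04Q) − (135 + 0.025Q) = 64 → Q' = 584.6154.
ΔQ = 1569.2308 − 584.6154 = 984.6154; the wedge equals the tax, 64.
Deadweight loss = ½ × 984.6154 × 64 = $31507.69 thousand.

$31507.69 thousand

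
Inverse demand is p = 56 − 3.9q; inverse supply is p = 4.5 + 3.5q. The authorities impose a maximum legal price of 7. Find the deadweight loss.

Competitive equilibrium: 56 − 3.9q = 4.5 + 3.5q → q* = 6.9595, p* = 28.8581.
At the ceiling p = 7, quantity supplied = (7 − 4.5)/3.5 = 0.7143.
Willingness to pay at q' = 0.7143: 56 − 3.9·0.7143 = 53.2142.
Δq = 6.9595 − 0.7143 = 6.2452; wedge = 53.2142 − 7 = 46.2142.
The triangle = ½ × 6.2452 × 46.2142 = 144.31.

144.31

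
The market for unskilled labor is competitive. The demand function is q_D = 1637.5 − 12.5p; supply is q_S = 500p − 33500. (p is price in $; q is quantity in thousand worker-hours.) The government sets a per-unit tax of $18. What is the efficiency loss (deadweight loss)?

In inverse form: demand p = 131 − 0.08q, supply p = 67 + 0.002q.
Competitive equilibrium: 131 − 0.08q = 67 + 0.002q → q* = 780.4878, p* = 68.561.
With the tax, the buyer price exceeds the seller price by 18: (131 − 0.08q) − (67 + 0.002q) = 18 → q' = 560.9756.
Δq = 780.4878 − 560.9756 = 219.5122; the wedge equals the tax, 18.
Deadweight loss = ½ × 219.5122 × 18 = $1975.61 thousand.

$1975.61 thousand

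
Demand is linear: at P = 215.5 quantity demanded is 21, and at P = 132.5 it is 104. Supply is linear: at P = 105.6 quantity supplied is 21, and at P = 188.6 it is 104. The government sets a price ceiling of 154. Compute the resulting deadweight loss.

42.90

Demand slope = (132.5 − 215.5)/(104 − 21) = −1, so P = 236.5 − Q.
Supply slope = (188.6 − 105.6)/(104 − 21) = 1, so P = 84.6 + Q.
Competitive equilibrium: 236.5 − Q = 84.6 + Q → Q* = 75.95, P* = 160.55.
At the ceiling P = 154, quantity supplied = (154 − 84.6)/1 = 69.4.
Willingness to pay at Q' = 69.4: 236.5 − 1·69.4 = 167.1.
ΔQ = 75.95 − 69.4 = 6.55; wedge = 167.1 − 154 = 13.1.
Deadweight loss = ½ × 6.55 × 13.1 = 42.90.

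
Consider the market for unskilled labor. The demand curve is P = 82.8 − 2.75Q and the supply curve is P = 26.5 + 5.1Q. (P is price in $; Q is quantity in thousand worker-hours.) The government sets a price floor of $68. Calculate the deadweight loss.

$12.58 thousand

Competitive equilibrium: 82.8 − 2.75Q = 26.5 + 5.1Q → Q* = 7.172, P* = 63.0771.
At the floor P = 68, quantity demanded = (82.8 − 68)/2.75 = 5.3818.
Sellers' marginal cost at Q' = 5.3818: 26.5 + 5.1·5.3818 = 53.9472.
ΔQ = 7.172 − 5.3818 = 1.7902; wedge = 68 − 53.9472 = 14.0528.
The triangle = ½ × 1.7902 × 14.0528 = $12.58 thousand.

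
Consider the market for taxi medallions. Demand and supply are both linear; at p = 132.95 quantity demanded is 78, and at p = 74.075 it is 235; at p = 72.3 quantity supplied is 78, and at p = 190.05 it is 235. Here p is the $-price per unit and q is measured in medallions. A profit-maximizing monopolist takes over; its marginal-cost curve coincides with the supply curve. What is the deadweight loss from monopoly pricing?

Demand slope = (74.075 − 132.95)/(235 − 78) = −0.375, so p = 162.2 − 0.375q.
Supply slope = (190.05 − 72.3)/(235 − 78) = 0.75, so p = 13.8 + 0.75q.
Competitive equilibrium: 162.2 − 0.375q = 13.8 + 0.75q → q* = 131.9111, p* = 112.7333.
Marginal revenue: MR = 162.2 − 0.75q. Set MR = MC: 162.2 − 0.75q = 13.8 + 0.75q → q_m = 98.9333.
Price p_m = 162.2 − 0.375·98.9333 = 125.1; MC(q_m) = 13.8 + 0.75·98.9333 = 88.
Competitive q* = 131.9111, so Δq = 32.9778; wedge = 125.1 − 88 = 37.1.
Deadweight loss = ½ × 32.9778 × 37.1 = $611.74.

$611.74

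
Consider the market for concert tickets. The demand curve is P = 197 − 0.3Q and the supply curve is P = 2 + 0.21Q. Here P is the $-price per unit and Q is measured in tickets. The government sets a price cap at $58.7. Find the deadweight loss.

Competitive equilibrium: 197 − 0.3Q = 2 + 0.21Q → Q* = 382.3529, P* = 82.2941.
At the ceiling P = 58.7, quantity supplied = (58.7 − 2)/0.21 = 270.
Willingness to pay at Q' = 270: 197 − 0.3·270 = 116.
ΔQ = 382.3529 − 270 = 112.3529; wedge = 116 − 58.7 = 57.3.
Welfare loss = ½ × 112.3529 × 57.3 = $3218.91.

$3218.91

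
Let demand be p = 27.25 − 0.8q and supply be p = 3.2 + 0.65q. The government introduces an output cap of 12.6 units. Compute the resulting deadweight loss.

11.52

Competitive equilibrium: 27.25 − 0.8q = 3.2 + 0.65q → q* = 16.5862, p* = 13.981.
At q = 12.6: demand price = 27.25 − 0.8·12.6 = 17.17; supply price = 3.2 + 0.65·12.6 = 11.39.
Δq = 16.5862 − 12.6 = 3.9862; wedge = 17.17 − 11.39 = 5.78.
Welfare loss = ½ × 3.9862 × 5.78 = 11.52.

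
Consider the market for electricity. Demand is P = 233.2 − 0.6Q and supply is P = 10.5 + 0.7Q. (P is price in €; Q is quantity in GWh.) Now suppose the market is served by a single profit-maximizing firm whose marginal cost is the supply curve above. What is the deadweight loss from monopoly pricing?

€1902.23

Competitive equilibrium: 233.2 − 0.6Q = 10.5 + 0.7Q → Q* = 171.3077, P* = 130.4154.
Marginal revenue: MR = 233.2 − 1.2Q. Set MR = MC: 233.2 − 1.2Q = 10.5 + 0.7Q → Q_m = 117.2105.
Price P_m = 233.2 − 0.6·117.2105 = 162.8737; MC(Q_m) = 10.5 + 0.7·117.2105 = 92.5474.
Competitive Q* = 171.3077, so ΔQ = 54.0972; wedge = 162.8737 − 92.5474 = 70.3263.
Deadweight loss = ½ × 54.0972 × 70.3263 = €1902.23.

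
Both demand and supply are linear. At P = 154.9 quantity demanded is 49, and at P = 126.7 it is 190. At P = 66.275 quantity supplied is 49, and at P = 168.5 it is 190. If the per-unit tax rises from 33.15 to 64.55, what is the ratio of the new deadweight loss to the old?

3.792

Demand slope = (126.7 − 154.9)/(190 − 49) = −0.2, so P = 164.7 − 0.2Q.
Supply slope = (168.5 − 66.275)/(190 − 49) = 0.725, so P = 30.75 + 0.725Q.
Competitive equilibrium: 164.7 − 0.2Q = 30.75 + 0.725Q → Q* = 144.8108, P* = 135.7378.
For a per-unit tax t: ΔQ = t/0.925, so DWL = ½·t·(t/0.925) = t²/1.85.
At t = 33.15: DWL = 594.012. At t = 64.55: DWL = 2252.272.
Ratio = (64.55/33.15)² = 3.792.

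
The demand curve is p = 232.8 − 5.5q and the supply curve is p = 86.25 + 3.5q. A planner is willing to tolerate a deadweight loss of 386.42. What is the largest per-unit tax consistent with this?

Competitive equilibrium: 232.8 − 5.5q = 86.25 + 3.5q → q* = 16.2833, p* = 143.2417.
A tax t gives Δq = t/9 and wedge t, so DWL = t²/18.
t²/18 = 386.42 → t² = 6955.56 → t = 83.4.

83.4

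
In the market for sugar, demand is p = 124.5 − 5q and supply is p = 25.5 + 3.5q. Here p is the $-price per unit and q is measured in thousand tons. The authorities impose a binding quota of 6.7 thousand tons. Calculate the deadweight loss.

Competitive equilibrium: 124.5 − 5q = 25.5 + 3.5q → q* = 11.6471, p* = 66.2647.
At q = 6.7: demand price = 124.5 − 5·6.7 = 91; supply price = 25.5 + 3.5·6.7 = 48.95.
Δq = 11.6471 − 6.7 = 4.9471; wedge = 91 − 48.95 = 42.05.
DWL = ½ × 4.9471 × 42.05 = $104.01 thousand.

$104.01 thousand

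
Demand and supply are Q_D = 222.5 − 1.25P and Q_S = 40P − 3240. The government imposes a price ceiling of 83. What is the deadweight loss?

In inverse form: demand P = 178 − 0.8Q, supply P = 81 + 0.025Q.
Competitive equilibrium: 178 − 0.8Q = 81 + 0.025Q → Q* = 117.5758, P* = 83.9394.
At the ceiling P = 83, quantity supplied = (83 − 81)/0.025 = 80.
Willingness to pay at Q' = 80: 178 − 0.8·80 = 114.
ΔQ = 117.5758 − 80 = 37.5758; wedge = 114 − 83 = 31.
Deadweight loss = ½ × 37.5758 × 31 = 582.42.

582.42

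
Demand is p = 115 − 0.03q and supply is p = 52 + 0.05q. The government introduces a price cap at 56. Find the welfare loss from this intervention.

20022.25

Competitive equilibrium: 115 − 0.03q = 52 + 0.05q → q* = 787.5, p* = 91.375.
At the ceiling p = 56, quantity supplied = (56 − 52)/0.05 = 80.
Willingness to pay at q' = 80: 115 − 0.03·80 = 112.6.
Δq = 787.5 − 80 = 707.5; wedge = 112.6 − 56 = 56.6.
DWL = ½ × 707.5 × 56.6 = 20022.25.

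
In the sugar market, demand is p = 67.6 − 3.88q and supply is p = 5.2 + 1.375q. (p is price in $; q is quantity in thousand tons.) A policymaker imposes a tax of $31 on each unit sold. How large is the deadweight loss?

$91.44 thousand

Competitive equilibrium: 67.6 − 3.88q = 5.2 + 1.375q → q* = 11.8744, p* = 21.5273.
With the tax, the buyer price exceeds the seller price by 31: (67.6 − 3.88q) − (5.2 + 1.375q) = 31 → q' = 5.9753.
Δq = 11.8744 − 5.9753 = 5.8991; the wedge equals the tax, 31.
Deadweight loss = ½ × 5.8991 × 31 = $91.44 thousand.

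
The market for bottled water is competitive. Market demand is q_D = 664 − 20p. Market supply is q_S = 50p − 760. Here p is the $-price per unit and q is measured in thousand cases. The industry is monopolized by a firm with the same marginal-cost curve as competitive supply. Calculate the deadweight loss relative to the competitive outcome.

In inverse form: demand p = 33.2 − 0.05q, supply p = 15.2 + 0.02q.
Competitive equilibrium: 33.2 − 0.05q = 15.2 + 0.02q → q* = 257.1429, p* = 20.3429.
Marginal revenue: MR = 33.2 − 0.1q. Set MR = MC: 33.2 − 0.1q = 15.2 + 0.02q → q_m = 150.
Price p_m = 33.2 − 0.05·150 = 25.7; MC(q_m) = 15.2 + 0.02·150 = 18.2.
Competitive q* = 257.1429, so Δq = 107.1429; wedge = 25.7 − 18.2 = 7.5.
Welfare loss = ½ × 107.1429 × 7.5 = $401.79 thousand.

$401.79 thousand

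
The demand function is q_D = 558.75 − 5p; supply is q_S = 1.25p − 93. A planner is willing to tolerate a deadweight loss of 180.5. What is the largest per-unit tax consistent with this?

19

In inverse form: demand p = 111.75 − 0.2q, supply p = 74.4 + 0.8q.
Competitive equilibrium: 111.75 − 0.2q = 74.4 + 0.8q → q* = 37.35, p* = 104.28.
A tax t gives Δq = t/1 and wedge t, so DWL = t²/2.
t²/2 = 180.5 → t² = 361 → t = 19.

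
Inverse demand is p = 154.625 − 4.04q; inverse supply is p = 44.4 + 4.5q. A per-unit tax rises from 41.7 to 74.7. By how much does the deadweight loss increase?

Competitive equilibrium: 154.625 − 4.04q = 44.4 + 4.5q → q* = 12.9069, p* = 102.4811.
For a per-unit tax t: Δq = t/8.54, so DWL = ½·t·(t/8.54) = t²/17.08.
At t = 41.7: DWL = 101.809. At t = 74.7: DWL = 326.703.
Increase = 326.703 − 101.809 = 224.89.

224.89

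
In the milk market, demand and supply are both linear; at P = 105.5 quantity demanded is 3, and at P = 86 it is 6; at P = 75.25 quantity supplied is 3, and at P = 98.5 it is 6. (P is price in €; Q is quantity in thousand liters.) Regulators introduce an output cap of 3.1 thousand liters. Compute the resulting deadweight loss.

Demand slope = (86 − 105.5)/(6 − 3) = −6.5, so P = 125 − 6.5Q.
Supply slope = (98.5 − 75.25)/(6 − 3) = 7.75, so P = 52 + 7.75Q.
Competitive equilibrium: 125 − 6.5Q = 52 + 7.75Q → Q* = 5.1228, P* = 91.7018.
At Q = 3.1: demand price = 125 − 6.5·3.1 = 104.85; supply price = 52 + 7.75·3.1 = 76.025.
ΔQ = 5.1228 − 3.1 = 2.0228; wedge = 104.85 − 76.025 = 28.825.
The triangle = ½ × 2.0228 × 28.825 = €29.15 thousand.

€29.15 thousand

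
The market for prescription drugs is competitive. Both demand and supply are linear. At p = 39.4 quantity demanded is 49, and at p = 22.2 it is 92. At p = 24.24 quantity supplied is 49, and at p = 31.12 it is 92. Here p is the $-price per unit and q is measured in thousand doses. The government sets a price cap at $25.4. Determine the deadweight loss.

Demand slope = (22.2 − 39.4)/(92 − 49) = −0.4, so p = 59 − 0.4q.
Supply slope = (31.12 − 24.24)/(92 − 49) = 0.16, so p = 16.4 + 0.16q.
Competitive equilibrium: 59 − 0.4q = 16.4 + 0.16q → q* = 76.0714, p* = 28.5714.
At the ceiling p = 25.4, quantity supplied = (25.4 − 16.4)/0.16 = 56.25.
Willingness to pay at q' = 56.25: 59 − 0.4·56.25 = 36.5.
Δq = 76.0714 − 56.25 = 19.8214; wedge = 36.5 − 25.4 = 11.1.
Welfare loss = ½ × 19.8214 × 11.1 = $110.01 thousand.

$110.01 thousand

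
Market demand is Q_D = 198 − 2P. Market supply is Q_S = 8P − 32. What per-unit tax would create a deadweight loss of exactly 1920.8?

In inverse form: demand P = 99 − 0.5Q, supply P = 4 + 0.125Q.
Competitive equilibrium: 99 − 0.5Q = 4 + 0.125Q → Q* = 152, P* = 23.
A tax t gives ΔQ = t/0.625 and wedge t, so DWL = t²/1.25.
t²/1.25 = 1920.8 → t² = 2401 → t = 49.

49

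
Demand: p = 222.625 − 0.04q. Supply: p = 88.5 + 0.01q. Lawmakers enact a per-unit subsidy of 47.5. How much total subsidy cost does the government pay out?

172543.75

Competitive equilibrium: 222.625 − 0.04q = 88.5 + 0.01q → q* = 2682.5, p* = 115.325.
The subsidy lowers effective supply by 47.5: p = 41 + 0.01q.
New quantity: 222.625 − 0.04q = 41 + 0.01q → q' = 3632.5.
Total subsidy cost = 47.5 × 3632.5 = 172543.75.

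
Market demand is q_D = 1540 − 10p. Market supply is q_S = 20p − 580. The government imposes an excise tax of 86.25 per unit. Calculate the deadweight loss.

24796.875

In inverse form: demand p = 154 − 0.1q, supply p = 29 + 0.05q.
Competitive equilibrium: 154 − 0.1q = 29 + 0.05q → q* = 833.3333, p* = 70.6667.
With the tax, the buyer price exceeds the seller price by 86.25: (154 − 0.1q) − (29 + 0.05q) = 86.25 → q' = 258.3333.
Δq = 833.3333 − 258.3333 = 575; the wedge equals the tax, 86.25.
The triangle = ½ × 575 × 86.25 = 24796.875.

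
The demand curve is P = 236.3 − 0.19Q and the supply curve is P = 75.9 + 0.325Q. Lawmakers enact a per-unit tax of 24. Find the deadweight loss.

Competitive equilibrium: 236.3 − 0.19Q = 75.9 + 0.325Q → Q* = 311.4563, P* = 177.1233.
With the tax, the buyer price exceeds the seller price by 24: (236.3 − 0.19Q) − (75.9 + 0.325Q) = 24 → Q' = 264.8544.
ΔQ = 311.4563 − 264.8544 = 46.6019; the wedge equals the tax, 24.
Welfare loss = ½ × 46.6019 × 24 = 559.22.

559.22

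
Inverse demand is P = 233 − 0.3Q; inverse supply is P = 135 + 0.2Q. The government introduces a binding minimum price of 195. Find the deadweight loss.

Competitive equilibrium: 233 − 0.3Q = 135 + 0.2Q → Q* = 196, P* = 174.2.
At the floor P = 195, quantity demanded = (233 − 195)/0.3 = 126.6667.
Sellers' marginal cost at Q' = 126.6667: 135 + 0.2·126.6667 = 160.3333.
ΔQ = 196 − 126.6667 = 69.3333; wedge = 195 − 160.3333 = 34.6667.
Welfare loss = ½ × 69.3333 × 34.6667 = 1201.78.

1201.78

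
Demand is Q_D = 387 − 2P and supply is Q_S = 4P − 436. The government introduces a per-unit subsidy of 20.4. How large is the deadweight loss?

277.44

In inverse form: demand P = 193.5 − 0.5Q, supply P = 109 + 0.25Q.
Competitive equilibrium: 193.5 − 0.5Q = 109 + 0.25Q → Q* = 112.6667, P* = 137.1667.
The subsidy lowers effective supply by 20.4: P = 88.6 + 0.25Q.
New quantity: 193.5 − 0.5Q = 88.6 + 0.25Q → Q' = 139.8667.
Overproduction ΔQ = 139.8667 − 112.6667 = 27.2; wedge = subsidy = 20.4.
DWL = ½ × 27.2 × 20.4 = 277.44.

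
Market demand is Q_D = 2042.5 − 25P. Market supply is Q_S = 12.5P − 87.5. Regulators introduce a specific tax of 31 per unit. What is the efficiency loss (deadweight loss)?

4004.17

In inverse form: demand P = 81.7 − 0.04Q, supply P = 7 + 0.08Q.
Competitive equilibrium: 81.7 − 0.04Q = 7 + 0.08Q → Q* = 622.5, P* = 56.8.
With the tax, the buyer price exceeds the seller price by 31: (81.7 − 0.04Q) − (7 + 0.08Q) = 31 → Q' = 364.1667.
ΔQ = 622.5 − 364.1667 = 258.3333; the wedge equals the tax, 31.
The triangle = ½ × 258.3333 × 31 = 4004.17.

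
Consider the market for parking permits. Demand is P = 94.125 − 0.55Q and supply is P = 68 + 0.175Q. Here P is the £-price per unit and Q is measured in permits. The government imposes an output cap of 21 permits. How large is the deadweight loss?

£81.94

Competitive equilibrium: 94.125 − 0.55Q = 68 + 0.175Q → Q* = 36.0345, P* = 74.306.
At Q = 21: demand price = 94.125 − 0.55·21 = 82.575; supply price = 68 + 0.175·21 = 71.675.
ΔQ = 36.0345 − 21 = 15.0345; wedge = 82.575 − 71.675 = 10.9.
The triangle = ½ × 15.0345 × 10.9 = £81.94.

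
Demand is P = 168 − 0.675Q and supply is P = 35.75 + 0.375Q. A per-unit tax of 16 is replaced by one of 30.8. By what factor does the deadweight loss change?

Competitive equilibrium: 168 − 0.675Q = 35.75 + 0.375Q → Q* = 125.9524, P* = 82.9821.
For a per-unit tax t: ΔQ = t/1.05, so DWL = ½·t·(t/1.05) = t²/2.1.
At t = 16: DWL = 121.905. At t = 30.8: DWL = 451.733.
Ratio = (30.8/16)² = 3.706.

3.706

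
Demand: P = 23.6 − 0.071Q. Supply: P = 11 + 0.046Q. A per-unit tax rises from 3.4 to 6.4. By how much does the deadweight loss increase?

Competitive equilibrium: 23.6 − 0.071Q = 11 + 0.046Q → Q* = 107.6923, P* = 15.9538.
For a per-unit tax t: ΔQ = t/0.117, so DWL = ½·t·(t/0.117) = t²/0.234.
At t = 3.4: DWL = 49.402. At t = 6.4: DWL = 175.043.
Increase = 175.043 − 49.402 = 125.64.

125.64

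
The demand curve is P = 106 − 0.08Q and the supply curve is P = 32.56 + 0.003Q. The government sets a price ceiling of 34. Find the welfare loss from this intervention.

Competitive equilibrium: 106 − 0.08Q = 32.56 + 0.003Q → Q* = 884.8193, P* = 35.2145.
At the ceiling P = 34, quantity supplied = (34 − 32.56)/0.003 = 480.
Willingness to pay at Q' = 480: 106 − 0.08·480 = 67.6.
ΔQ = 884.8193 − 480 = 404.8193; wedge = 67.6 − 34 = 33.6.
The triangle = ½ × 404.8193 × 33.6 = 6800.96.

6800.96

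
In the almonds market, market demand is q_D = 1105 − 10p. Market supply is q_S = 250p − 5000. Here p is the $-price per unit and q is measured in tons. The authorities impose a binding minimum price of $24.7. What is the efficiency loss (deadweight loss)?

In inverse form: demand p = 110.5 − 0.1q, supply p = 20 + 0.004q.
Competitive equilibrium: 110.5 − 0.1q = 20 + 0.004q → q* = 870.1923, p* = 23.4808.
At the floor p = 24.7, quantity demanded = (110.5 − 24.7)/0.1 = 858.
Sellers' marginal cost at q' = 858: 20 + 0.004·858 = 23.432.
Δq = 870.1923 − 858 = 12.1923; wedge = 24.7 − 23.432 = 1.268.
Deadweight loss = ½ × 12.1923 × 1.268 = $7.73.

$7.73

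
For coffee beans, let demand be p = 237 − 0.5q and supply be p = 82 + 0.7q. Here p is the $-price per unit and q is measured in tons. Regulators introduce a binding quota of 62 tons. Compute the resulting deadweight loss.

Competitive equilibrium: 237 − 0.5q = 82 + 0.7q → q* = 129.1667, p* = 172.4167.
At q = 62: demand price = 237 − 0.5·62 = 206; supply price = 82 + 0.7·62 = 125.4.
Δq = 129.1667 − 62 = 67.1667; wedge = 206 − 125.4 = 80.6.
The triangle = ½ × 67.1667 × 80.6 = $2706.82.

$2706.82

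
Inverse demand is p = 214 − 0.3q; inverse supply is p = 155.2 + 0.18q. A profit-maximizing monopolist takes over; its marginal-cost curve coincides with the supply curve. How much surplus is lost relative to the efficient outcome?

532.77

Competitive equilibrium: 214 − 0.3q = 155.2 + 0.18q → q* = 122.5, p* = 177.25.
Marginal revenue: MR = 214 − 0.6q. Set MR = MC: 214 − 0.6q = 155.2 + 0.18q → q_m = 75.3846.
Price p_m = 214 − 0.3·75.3846 = 191.3846; MC(q_m) = 155.2 + 0.18·75.3846 = 168.7692.
Competitive q* = 122.5, so Δq = 47.1154; wedge = 191.3846 − 168.7692 = 22.6154.
The triangle = ½ × 47.1154 × 22.6154 = 532.77.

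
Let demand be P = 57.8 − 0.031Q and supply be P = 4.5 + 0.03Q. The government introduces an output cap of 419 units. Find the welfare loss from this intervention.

Competitive equilibrium: 57.8 − 0.031Q = 4.5 + 0.03Q → Q* = 873.7705, P* = 30.7131.
At Q = 419: demand price = 57.8 − 0.031·419 = 44.811; supply price = 4.5 + 0.03·419 = 17.07.
ΔQ = 873.7705 − 419 = 454.7705; wedge = 44.811 − 17.07 = 27.741.
Deadweight loss = ½ × 454.7705 × 27.741 = 6307.89.

6307.89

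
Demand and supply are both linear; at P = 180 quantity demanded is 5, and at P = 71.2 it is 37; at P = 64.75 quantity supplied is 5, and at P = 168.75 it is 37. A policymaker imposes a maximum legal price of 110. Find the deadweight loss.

38.61

Demand slope = (71.2 − 180)/(37 − 5) = −3.4, so P = 197 − 3.4Q.
Supply slope = (168.75 − 64.75)/(37 − 5) = 3.25, so P = 48.5 + 3.25Q.
Competitive equilibrium: 197 − 3.4Q = 48.5 + 3.25Q → Q* = 22.3308, P* = 121.0752.
At the ceiling P = 110, quantity supplied = (110 − 48.5)/3.25 = 18.9231.
Willingness to pay at Q' = 18.9231: 197 − 3.4·18.9231 = 132.6615.
ΔQ = 22.3308 − 18.9231 = 3.4077; wedge = 132.6615 − 110 = 22.6615.
The triangle = ½ × 3.4077 × 22.6615 = 38.61.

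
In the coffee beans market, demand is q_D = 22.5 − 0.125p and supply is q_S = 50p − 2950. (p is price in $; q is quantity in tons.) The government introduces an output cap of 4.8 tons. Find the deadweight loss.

In inverse form: demand p = 180 − 8q, supply p = 59 + 0.02q.
Competitive equilibrium: 180 − 8q = 59 + 0.02q → q* = 15.0873, p* = 59.3017.
At q = 4.8: demand price = 180 − 8·4.8 = 141.6; supply price = 59 + 0.02·4.8 = 59.096.
Δq = 15.0873 − 4.8 = 10.2873; wedge = 141.6 − 59.096 = 82.504.
The triangle = ½ × 10.2873 × 82.504 = $424.37.

$424.37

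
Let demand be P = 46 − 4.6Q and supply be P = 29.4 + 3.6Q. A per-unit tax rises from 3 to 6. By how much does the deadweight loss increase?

1.65

Competitive equilibrium: 46 − 4.6Q = 29.4 + 3.6Q → Q* = 2.0244, P* = 36.6878.
For a per-unit tax t: ΔQ = t/8.2, so DWL = ½·t·(t/8.2) = t²/16.4.
At t = 3: DWL = 0.549. At t = 6: DWL = 2.195.
Increase = 2.195 − 0.549 = 1.65.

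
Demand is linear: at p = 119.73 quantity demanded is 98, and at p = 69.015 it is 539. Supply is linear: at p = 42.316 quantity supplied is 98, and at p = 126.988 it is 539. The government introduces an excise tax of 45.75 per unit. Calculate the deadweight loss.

3408.90

Demand slope = (69.015 − 119.73)/(539 − 98) = −0.115, so p = 131 − 0.115q.
Supply slope = (126.988 − 42.316)/(539 − 98) = 0.192, so p = 23.5 + 0.192q.
Competitive equilibrium: 131 − 0.115q = 23.5 + 0.192q → q* = 350.1629, p* = 90.7313.
With the tax, the buyer price exceeds the seller price by 45.75: (131 − 0.115q) − (23.5 + 0.192q) = 45.75 → q' = 201.1401.
Δq = 350.1629 − 201.1401 = 149.0228; the wedge equals the tax, 45.75.
Welfare loss = ½ × 149.0228 × 45.75 = 3408.90.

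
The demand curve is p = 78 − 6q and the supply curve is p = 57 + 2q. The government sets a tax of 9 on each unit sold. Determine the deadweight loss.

5.06

Competitive equilibrium: 78 − 6q = 57 + 2q → q* = 2.625, p* = 62.25.
With the tax, the buyer price exceeds the seller price by 9: (78 − 6q) − (57 + 2q) = 9 → q' = 1.5.
Δq = 2.625 − 1.5 = 1.125; the wedge equals the tax, 9.
Welfare loss = ½ × 1.125 × 9 = 5.06.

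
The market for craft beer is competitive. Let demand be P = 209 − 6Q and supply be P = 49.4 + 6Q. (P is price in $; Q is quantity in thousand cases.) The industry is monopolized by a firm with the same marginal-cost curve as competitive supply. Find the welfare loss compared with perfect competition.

Competitive equilibrium: 209 − 6Q = 49.4 + 6Q → Q* = 13.3, P* = 129.2.
Marginal revenue: MR = 209 − 12Q. Set MR = MC: 209 − 12Q = 49.4 + 6Q → Q_m = 8.86667.
Price P_m = 209 − 6·8.86667 = 155.79998; MC(Q_m) = 49.4 + 6·8.86667 = 102.60002.
Competitive Q* = 13.3, so ΔQ = 4.43333; wedge = 155.79998 − 102.60002 = 53.19996.
DWL = ½ × 4.43333 × 53.19996 = $117.93 thousand.

$117.93 thousand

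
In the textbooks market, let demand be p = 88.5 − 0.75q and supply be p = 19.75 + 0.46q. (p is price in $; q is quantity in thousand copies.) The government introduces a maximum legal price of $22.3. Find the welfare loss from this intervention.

$1590.60 thousand

Competitive equilibrium: 88.5 − 0.75q = 19.75 + 0.46q → q* = 56.8182, p* = 45.8864.
At the ceiling p = 22.3, quantity supplied = (22.3 − 19.75)/0.46 = 5.5435.
Willingness to pay at q' = 5.5435: 88.5 − 0.75·5.5435 = 84.3424.
Δq = 56.8182 − 5.5435 = 51.2747; wedge = 84.3424 − 22.3 = 62.0424.
DWL = ½ × 51.2747 × 62.0424 = $1590.60 thousand.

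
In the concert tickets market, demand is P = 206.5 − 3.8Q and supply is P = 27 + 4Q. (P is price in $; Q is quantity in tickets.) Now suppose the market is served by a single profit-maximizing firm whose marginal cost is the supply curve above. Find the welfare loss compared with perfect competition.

Competitive equilibrium: 206.5 − 3.8Q = 27 + 4Q → Q* = 23.01282, P* = 119.05128.
Marginal revenue: MR = 206.5 − 7.6Q. Set MR = MC: 206.5 − 7.6Q = 27 + 4Q → Q_m = 15.47414.
Price P_m = 206.5 − 3.8·15.47414 = 147.69827; MC(Q_m) = 27 + 4·15.47414 = 88.89656.
Competitive Q* = 23.01282, so ΔQ = 7.53868; wedge = 147.69827 − 88.89656 = 58.80171.
The triangle = ½ × 7.53868 × 58.80171 = $221.64.

$221.64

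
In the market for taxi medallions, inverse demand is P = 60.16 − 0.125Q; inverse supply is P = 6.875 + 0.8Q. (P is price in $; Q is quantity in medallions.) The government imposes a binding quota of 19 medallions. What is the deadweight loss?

$689.30

Competitive equilibrium: 60.16 − 0.125Q = 6.875 + 0.8Q → Q* = 57.6054, P* = 52.9593.
At Q = 19: demand price = 60.16 − 0.125·19 = 57.785; supply price = 6.875 + 0.8·19 = 22.075.
ΔQ = 57.6054 − 19 = 38.6054; wedge = 57.785 − 22.075 = 35.71.
The triangle = ½ × 38.6054 × 35.71 = $689.30.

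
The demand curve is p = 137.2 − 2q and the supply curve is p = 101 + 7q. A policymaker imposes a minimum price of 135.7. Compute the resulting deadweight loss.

Competitive equilibrium: 137.2 − 2q = 101 + 7q → q* = 4.0222, p* = 129.1556.
At the floor p = 135.7, quantity demanded = (137.2 − 135.7)/2 = 0.75.
Sellers' marginal cost at q' = 0.75: 101 + 7·0.75 = 106.25.
Δq = 4.0222 − 0.75 = 3.2722; wedge = 135.7 − 106.25 = 29.45.
Welfare loss = ½ × 3.2722 × 29.45 = 48.18.

48.18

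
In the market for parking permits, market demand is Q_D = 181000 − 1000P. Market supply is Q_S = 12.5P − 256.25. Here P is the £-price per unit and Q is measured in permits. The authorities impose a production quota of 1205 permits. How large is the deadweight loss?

In inverse form: demand P = 181 − 0.001Q, supply P = 20.5 + 0.08Q.
Competitive equilibrium: 181 − 0.001Q = 20.5 + 0.08Q → Q* = 1981.4815, P* = 179.0185.
At Q = 1205: demand price = 181 − 0.001·1205 = 179.795; supply price = 20.5 + 0.08·1205 = 116.9.
ΔQ = 1981.4815 − 1205 = 776.4815; wedge = 179.795 − 116.9 = 62.895.
Deadweight loss = ½ × 776.4815 × 62.895 = £24418.40.

£24418.40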